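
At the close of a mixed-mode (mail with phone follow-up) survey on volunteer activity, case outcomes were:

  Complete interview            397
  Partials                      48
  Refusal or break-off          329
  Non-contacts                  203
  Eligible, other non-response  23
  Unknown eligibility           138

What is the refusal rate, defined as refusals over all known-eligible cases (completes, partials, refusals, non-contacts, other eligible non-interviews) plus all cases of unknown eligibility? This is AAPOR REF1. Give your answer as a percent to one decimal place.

Num: 329
Denom: 397 + 48 + 329 + 203 + 23 + 138 = 1138
REF1 = 329 / 1138 = 0.2891

28.9%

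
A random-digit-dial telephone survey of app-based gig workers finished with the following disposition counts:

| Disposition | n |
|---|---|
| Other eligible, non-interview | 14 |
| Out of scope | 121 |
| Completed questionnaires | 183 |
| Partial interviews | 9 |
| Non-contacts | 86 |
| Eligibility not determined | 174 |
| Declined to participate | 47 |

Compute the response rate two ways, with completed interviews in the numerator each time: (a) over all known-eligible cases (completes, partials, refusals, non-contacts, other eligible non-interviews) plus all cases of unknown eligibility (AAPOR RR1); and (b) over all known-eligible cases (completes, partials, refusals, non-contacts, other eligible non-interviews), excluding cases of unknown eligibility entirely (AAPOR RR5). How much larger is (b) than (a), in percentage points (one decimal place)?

18.3

Num = 183
Denominator = 183 + 9 + 47 + 86 + 14 + 174 = 513
RR1 = 183 / 513 = 0.3567
Denominator = 183 + 9 + 47 + 86 + 14 = 339
RR5 = 183 / 339 = 0.5398
Difference = 53.98 − 35.67 = 18.31 percentage points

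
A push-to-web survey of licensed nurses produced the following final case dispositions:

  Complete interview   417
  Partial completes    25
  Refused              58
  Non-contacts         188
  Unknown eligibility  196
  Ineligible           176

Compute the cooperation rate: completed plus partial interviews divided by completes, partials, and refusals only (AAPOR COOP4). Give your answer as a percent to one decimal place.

88.4%

Top → 417 + 25 = 442
Base → 417 + 25 + 58 = 500
COOP4 = 442 / 500 = 0.8840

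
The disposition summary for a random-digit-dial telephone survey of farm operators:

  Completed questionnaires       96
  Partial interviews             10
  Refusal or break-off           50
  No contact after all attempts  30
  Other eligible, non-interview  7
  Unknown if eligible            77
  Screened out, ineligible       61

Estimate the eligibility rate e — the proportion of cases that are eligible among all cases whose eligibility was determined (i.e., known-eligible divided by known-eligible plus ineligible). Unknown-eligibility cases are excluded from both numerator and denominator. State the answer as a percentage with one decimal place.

76.0%

Determined eligible: 96 + 10 + 50 + 30 + 7 = 193
e = 193 / (193 + 61) = 193 / 254 = 0.7598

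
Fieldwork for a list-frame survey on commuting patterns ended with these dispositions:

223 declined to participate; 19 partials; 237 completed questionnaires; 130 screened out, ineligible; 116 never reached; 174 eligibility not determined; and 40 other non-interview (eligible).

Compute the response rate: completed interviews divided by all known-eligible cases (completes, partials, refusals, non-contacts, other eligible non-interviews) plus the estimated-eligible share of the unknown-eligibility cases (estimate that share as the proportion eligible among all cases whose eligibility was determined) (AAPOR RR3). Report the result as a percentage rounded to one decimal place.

Num: 237
Determined eligible: 237 + 19 + 223 + 116 + 40 = 635
e = 635 / (635 + 130) = 635 / 765 = 0.8301
Eligible share of unknowns: 0.8301 × 174 = 144.44
Denominator: 635 + 144.44 = 779.44
RR3 = 237 / 779.44 = 0.3041

30.4%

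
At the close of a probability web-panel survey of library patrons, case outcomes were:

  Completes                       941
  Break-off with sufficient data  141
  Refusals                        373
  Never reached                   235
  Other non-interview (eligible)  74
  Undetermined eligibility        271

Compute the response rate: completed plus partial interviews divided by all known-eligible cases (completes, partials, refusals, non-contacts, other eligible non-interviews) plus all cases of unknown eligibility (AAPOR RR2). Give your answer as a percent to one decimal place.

Numerator = 941 + 141 = 1082
Base = 941 + 141 + 373 + 235 + 74 + 271 = 2035
RR2 = 1082 / 2035 = 0.5317

53.2%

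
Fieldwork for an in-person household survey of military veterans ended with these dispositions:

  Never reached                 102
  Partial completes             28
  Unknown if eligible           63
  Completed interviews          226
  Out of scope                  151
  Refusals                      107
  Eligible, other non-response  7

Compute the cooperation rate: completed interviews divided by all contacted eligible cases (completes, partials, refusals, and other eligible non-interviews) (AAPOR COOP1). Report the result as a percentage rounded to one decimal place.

Numerator = 226
Denominator = 226 + 28 + 107 + 7 = 368
COOP1 = 226 / 368 = 0.6141

61.4%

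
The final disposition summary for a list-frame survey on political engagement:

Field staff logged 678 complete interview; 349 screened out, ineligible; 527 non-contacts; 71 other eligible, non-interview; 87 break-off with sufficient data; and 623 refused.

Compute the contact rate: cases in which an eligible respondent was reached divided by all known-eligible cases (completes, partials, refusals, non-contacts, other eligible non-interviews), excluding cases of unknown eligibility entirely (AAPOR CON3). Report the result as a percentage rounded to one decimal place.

73.5%

Numerator: 678 + 87 + 623 + 71 = 1459
Base: 678 + 87 + 623 + 527 + 71 = 1986
CON3 = 1459 / 1986 = 0.7346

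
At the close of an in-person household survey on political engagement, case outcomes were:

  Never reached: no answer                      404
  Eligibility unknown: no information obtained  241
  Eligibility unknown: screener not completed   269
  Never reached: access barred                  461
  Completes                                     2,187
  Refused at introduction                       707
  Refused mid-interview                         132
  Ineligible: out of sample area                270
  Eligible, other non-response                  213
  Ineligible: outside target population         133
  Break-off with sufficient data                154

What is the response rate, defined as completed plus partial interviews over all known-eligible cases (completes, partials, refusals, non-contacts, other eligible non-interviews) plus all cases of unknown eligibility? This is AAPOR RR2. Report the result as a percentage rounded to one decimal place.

49.1%

Refusals = 707 + 132 = 839
Never reached = 404 + 461 = 865
Unknown eligibility = 269 + 241 = 510
Screened out, ineligible = 133 + 270 = 403
Top → 2187 + 154 = 2341
Denominator → 2187 + 154 + 839 + 865 + 213 + 510 = 4768
RR2 = 2341 / 4768 = 0.4910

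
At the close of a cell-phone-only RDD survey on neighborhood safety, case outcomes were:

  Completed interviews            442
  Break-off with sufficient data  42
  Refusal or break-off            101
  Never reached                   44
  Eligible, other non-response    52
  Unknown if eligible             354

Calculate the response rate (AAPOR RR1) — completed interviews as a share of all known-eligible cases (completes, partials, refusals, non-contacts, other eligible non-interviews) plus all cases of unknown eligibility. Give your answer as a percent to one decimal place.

42.7%

Top: 442
Denominator: 442 + 42 + 101 + 44 + 52 + 354 = 1035
RR1 = 442 / 1035 = 0.4271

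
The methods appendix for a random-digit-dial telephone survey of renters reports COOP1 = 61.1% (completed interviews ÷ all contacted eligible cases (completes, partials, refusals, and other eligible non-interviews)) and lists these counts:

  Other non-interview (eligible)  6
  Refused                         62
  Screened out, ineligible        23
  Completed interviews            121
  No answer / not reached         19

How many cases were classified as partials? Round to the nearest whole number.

COOP1 = 121 / D = 0.611
D = 121 / 0.611 = 198.0
Rest of base = 189
partials = 198.0 − 189 ≈ 9

9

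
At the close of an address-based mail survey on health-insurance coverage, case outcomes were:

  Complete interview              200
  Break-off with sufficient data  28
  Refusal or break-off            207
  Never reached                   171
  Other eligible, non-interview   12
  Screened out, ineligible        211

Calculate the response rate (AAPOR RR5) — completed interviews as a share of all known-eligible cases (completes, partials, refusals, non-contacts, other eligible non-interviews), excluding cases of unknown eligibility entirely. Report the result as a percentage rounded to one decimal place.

32.4%

Top → 200
Base → 200 + 28 + 207 + 171 + 12 = 618
RR5 = 200 / 618 = 0.3236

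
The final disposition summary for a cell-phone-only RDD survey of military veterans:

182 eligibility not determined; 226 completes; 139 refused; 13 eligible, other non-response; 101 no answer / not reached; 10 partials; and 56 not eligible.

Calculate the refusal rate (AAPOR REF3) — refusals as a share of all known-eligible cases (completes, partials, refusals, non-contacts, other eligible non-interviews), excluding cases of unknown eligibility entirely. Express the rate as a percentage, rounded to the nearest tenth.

28.4%

Top: 139
Base: 226 + 10 + 139 + 101 + 13 = 489
REF3 = 139 / 489 = 0.2843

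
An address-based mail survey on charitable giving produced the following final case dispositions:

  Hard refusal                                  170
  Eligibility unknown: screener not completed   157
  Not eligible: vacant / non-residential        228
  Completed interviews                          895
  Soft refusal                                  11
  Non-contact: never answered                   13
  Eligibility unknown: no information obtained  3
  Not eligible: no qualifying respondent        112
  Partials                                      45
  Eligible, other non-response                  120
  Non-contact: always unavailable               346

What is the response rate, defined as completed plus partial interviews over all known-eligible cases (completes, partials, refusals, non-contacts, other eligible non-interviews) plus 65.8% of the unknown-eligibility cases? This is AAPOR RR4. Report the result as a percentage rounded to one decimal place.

Refused = 170 + 11 = 181
No contact after all attempts = 13 + 346 = 359
Eligibility not determined = 157 + 3 = 160
Ineligible = 112 + 228 = 340
Num: 895 + 45 = 940
Determined eligible: 895 + 45 + 181 + 359 + 120 = 1600
Eligible share of unknowns: 0.6580 × 160 = 105.28
Denominator: 1600 + 105.28 = 1705.28
RR4 = 940 / 1705.28 = 0.5512

55.1%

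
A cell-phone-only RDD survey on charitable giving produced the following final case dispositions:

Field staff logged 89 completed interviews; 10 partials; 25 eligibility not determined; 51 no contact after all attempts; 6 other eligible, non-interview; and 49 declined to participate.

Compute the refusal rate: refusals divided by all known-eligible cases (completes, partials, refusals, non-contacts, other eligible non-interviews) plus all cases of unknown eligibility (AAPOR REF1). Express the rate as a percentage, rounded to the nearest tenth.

21.3%

Numerator → 49
Denom → 89 + 10 + 49 + 51 + 6 + 25 = 230
REF1 = 49 / 230 = 0.2130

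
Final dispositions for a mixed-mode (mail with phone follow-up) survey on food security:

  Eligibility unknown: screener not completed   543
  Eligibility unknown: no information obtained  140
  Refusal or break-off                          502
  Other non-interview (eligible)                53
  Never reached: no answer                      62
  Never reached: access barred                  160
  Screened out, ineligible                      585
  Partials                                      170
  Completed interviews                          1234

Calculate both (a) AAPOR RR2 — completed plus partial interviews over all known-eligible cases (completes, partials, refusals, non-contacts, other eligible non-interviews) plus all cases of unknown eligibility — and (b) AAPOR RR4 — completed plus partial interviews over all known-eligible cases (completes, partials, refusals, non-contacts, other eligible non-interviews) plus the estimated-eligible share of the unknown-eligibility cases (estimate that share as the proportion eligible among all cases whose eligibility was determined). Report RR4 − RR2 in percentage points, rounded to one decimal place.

2.6

Non-contacts = 62 + 160 = 222
Eligibility not determined = 543 + 140 = 683
Num: 1234 + 170 = 1404
Base: 1234 + 170 + 502 + 222 + 53 + 683 = 2864
RR2 = 1404 / 2864 = 0.4902
Known eligible: 1234 + 170 + 502 + 222 + 53 = 2181
e = 2181 / (2181 + 585) = 2181 / 2766 = 0.7885
Eligible share of unknowns: 0.7885 × 683 = 538.55
Base: 2181 + 538.55 = 2719.55
RR4 = 1404 / 2719.55 = 0.5163
Difference = 51.63 − 49.02 = 2.61 percentage points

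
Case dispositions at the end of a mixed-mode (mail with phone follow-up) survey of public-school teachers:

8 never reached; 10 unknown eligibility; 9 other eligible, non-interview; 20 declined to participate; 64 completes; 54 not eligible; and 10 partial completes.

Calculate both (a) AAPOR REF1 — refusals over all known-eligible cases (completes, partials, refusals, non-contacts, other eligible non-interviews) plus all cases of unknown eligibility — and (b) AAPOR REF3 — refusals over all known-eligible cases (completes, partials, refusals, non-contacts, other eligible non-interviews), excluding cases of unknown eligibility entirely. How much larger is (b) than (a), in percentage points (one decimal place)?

1.5

Numerator = 20
Base = 64 + 10 + 20 + 8 + 9 + 10 = 121
REF1 = 20 / 121 = 0.1653
Base = 64 + 10 + 20 + 8 + 9 = 111
REF3 = 20 / 111 = 0.1802
Difference = 18.02 − 16.53 = 1.49 percentage points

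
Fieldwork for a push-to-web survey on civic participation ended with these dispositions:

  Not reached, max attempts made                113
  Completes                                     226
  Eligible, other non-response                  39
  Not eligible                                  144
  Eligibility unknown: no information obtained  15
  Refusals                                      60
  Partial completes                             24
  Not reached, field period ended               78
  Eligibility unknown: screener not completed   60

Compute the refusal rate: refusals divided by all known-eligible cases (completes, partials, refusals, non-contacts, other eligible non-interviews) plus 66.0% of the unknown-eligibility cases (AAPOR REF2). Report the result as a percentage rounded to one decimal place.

10.2%

Never reached = 78 + 113 = 191
Eligibility not determined = 60 + 15 = 75
Num → 60
Determined eligible → 226 + 24 + 60 + 191 + 39 = 540
Estimated eligible among unknowns → 0.6600 × 75 = 49.50
Base → 540 + 49.50 = 589.50
REF2 = 60 / 589.50 = 0.1018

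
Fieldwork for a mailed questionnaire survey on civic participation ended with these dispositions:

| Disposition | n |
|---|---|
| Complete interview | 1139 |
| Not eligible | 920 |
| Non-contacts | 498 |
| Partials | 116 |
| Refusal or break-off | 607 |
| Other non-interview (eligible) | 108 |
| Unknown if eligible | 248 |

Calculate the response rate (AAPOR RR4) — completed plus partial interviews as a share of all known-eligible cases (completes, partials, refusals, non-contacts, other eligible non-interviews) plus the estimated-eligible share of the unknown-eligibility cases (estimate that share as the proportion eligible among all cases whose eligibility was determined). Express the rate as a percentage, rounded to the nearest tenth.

47.4%

Num = 1139 + 116 = 1255
Known eligible = 1139 + 116 + 607 + 498 + 108 = 2468
e = 2468 / (2468 + 920) = 2468 / 3388 = 0.7285
e × U = 0.7285 × 248 = 180.67
Base = 2468 + 180.67 = 2648.67
RR4 = 1255 / 2648.67 = 0.4738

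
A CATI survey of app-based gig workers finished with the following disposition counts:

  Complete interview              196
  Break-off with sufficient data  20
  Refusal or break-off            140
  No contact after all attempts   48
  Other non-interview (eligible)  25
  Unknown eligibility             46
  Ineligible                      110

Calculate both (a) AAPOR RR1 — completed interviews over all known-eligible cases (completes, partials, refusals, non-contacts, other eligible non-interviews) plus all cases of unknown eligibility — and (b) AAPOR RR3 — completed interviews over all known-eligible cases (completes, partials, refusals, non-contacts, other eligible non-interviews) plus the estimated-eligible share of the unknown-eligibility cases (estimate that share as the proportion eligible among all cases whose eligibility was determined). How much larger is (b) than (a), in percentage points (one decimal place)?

Numerator: 196
Denom: 196 + 20 + 140 + 48 + 25 + 46 = 475
RR1 = 196 / 475 = 0.4126
Determined eligible: 196 + 20 + 140 + 48 + 25 = 429
e = 429 / (429 + 110) = 429 / 539 = 0.7959
Eligible share of unknowns: 0.7959 × 46 = 36.61
Denom: 429 + 36.61 = 465.61
RR3 = 196 / 465.61 = 0.4210
Difference = 42.10 − 41.26 = 0.84 percentage points

0.8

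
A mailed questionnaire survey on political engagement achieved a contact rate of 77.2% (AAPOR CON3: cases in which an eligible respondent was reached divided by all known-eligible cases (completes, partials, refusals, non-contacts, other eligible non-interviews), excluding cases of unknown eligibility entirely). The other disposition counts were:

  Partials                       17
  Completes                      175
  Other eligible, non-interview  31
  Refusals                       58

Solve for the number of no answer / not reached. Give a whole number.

83

Numerator: 175 + 17 + 58 + 31 = 281
CON3 = 281 / D = 0.772
D = 281 / 0.772 = 364.0
Rest of base = 281
no answer / not reached = 364.0 − 281 ≈ 83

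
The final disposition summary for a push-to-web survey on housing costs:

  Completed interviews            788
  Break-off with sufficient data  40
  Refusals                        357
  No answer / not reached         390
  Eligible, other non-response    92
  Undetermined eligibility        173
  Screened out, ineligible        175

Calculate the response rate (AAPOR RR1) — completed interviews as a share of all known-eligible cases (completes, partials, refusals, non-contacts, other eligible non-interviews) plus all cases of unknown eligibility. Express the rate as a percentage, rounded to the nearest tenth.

Numerator → 788
Denom → 788 + 40 + 357 + 390 + 92 + 173 = 1840
RR1 = 788 / 1840 = 0.4283

42.8%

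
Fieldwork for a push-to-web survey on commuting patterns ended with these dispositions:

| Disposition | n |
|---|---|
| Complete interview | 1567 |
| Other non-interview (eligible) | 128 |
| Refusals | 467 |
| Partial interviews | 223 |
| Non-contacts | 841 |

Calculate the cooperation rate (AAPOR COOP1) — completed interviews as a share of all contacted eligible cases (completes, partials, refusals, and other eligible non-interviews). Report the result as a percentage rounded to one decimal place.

65.7%

Top = 1567
Denom = 1567 + 223 + 467 + 128 = 2385
COOP1 = 1567 / 2385 = 0.6570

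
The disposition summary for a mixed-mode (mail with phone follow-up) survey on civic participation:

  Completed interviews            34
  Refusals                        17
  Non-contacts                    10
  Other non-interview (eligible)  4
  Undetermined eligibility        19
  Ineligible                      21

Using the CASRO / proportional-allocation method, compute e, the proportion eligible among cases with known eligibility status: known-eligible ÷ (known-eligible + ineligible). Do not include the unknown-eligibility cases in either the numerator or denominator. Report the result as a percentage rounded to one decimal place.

75.6%

Eligible (known): 34 + 17 + 10 + 4 = 65
e = 65 / (65 + 21) = 65 / 86 = 0.7558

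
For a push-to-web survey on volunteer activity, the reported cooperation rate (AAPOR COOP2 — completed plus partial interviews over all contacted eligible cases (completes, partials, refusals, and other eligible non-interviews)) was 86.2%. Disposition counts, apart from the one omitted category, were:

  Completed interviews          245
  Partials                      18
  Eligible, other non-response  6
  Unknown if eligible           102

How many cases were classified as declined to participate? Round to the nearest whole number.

36

Numerator = 245 + 18 = 263
COOP2 = 263 / D = 0.862
D = 263 / 0.862 = 305.1
Rest of base = 269
declined to participate = 305.1 − 269 ≈ 36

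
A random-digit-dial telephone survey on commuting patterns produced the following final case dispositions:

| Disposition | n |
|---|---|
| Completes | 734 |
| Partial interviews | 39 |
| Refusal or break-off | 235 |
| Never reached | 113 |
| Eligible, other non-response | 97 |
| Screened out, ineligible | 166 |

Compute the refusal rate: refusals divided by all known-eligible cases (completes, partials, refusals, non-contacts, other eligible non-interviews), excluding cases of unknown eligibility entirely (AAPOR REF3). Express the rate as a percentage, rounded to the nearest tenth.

19.3%

Top = 235
Base = 734 + 39 + 235 + 113 + 97 = 1218
REF3 = 235 / 1218 = 0.1929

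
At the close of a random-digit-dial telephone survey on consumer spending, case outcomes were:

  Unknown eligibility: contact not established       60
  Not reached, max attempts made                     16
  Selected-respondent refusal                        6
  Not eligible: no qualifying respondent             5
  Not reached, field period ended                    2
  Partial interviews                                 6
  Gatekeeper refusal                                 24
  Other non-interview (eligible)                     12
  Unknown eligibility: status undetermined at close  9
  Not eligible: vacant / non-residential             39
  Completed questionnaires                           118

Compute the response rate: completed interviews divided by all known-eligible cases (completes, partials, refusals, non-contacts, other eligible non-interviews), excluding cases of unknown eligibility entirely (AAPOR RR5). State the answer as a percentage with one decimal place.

64.1%

Refused = 24 + 6 = 30
No answer / not reached = 2 + 16 = 18
Unknown if eligible = 60 + 9 = 69
Screened out, ineligible = 5 + 39 = 44
Num → 118
Base → 118 + 6 + 30 + 18 + 12 = 184
RR5 = 118 / 184 = 0.6413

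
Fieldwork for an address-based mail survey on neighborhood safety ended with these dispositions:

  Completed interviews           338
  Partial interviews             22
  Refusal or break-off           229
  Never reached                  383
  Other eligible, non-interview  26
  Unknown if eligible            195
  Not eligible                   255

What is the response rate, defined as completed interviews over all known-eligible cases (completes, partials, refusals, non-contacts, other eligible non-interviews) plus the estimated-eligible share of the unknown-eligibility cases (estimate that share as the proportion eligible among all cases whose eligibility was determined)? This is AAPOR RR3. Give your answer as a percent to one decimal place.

Numerator = 338
Determined eligible = 338 + 22 + 229 + 383 + 26 = 998
e = 998 / (998 + 255) = 998 / 1253 = 0.7965
Eligible share of unknowns = 0.7965 × 195 = 155.32
Denominator = 998 + 155.32 = 1153.32
RR3 = 338 / 1153.32 = 0.2931

29.3%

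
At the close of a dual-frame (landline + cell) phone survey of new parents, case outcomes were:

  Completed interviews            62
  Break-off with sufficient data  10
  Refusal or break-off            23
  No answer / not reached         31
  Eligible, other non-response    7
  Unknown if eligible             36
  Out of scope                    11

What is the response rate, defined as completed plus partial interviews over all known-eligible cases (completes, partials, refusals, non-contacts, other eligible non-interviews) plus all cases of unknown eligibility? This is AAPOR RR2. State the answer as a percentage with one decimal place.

42.6%

Top → 62 + 10 = 72
Denominator → 62 + 10 + 23 + 31 + 7 + 36 = 169
RR2 = 72 / 169 = 0.4260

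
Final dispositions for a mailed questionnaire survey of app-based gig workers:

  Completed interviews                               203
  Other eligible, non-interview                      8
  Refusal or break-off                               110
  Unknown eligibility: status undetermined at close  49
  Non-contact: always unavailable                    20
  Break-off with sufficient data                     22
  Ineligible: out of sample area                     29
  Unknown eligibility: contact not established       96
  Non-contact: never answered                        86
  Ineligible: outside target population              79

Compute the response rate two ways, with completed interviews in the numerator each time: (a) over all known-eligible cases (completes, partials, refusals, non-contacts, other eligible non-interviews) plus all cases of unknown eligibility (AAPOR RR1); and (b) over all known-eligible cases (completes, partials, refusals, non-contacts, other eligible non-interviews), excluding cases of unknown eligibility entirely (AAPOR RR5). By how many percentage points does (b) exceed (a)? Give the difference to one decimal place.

11.0

Non-contacts = 86 + 20 = 106
Eligibility not determined = 96 + 49 = 145
Ineligible = 79 + 29 = 108
Numerator = 203
Denominator = 203 + 22 + 110 + 106 + 8 + 145 = 594
RR1 = 203 / 594 = 0.3418
Denominator = 203 + 22 + 110 + 106 + 8 = 449
RR5 = 203 / 449 = 0.4521
Difference = 45.21 − 34.18 = 11.03 percentage points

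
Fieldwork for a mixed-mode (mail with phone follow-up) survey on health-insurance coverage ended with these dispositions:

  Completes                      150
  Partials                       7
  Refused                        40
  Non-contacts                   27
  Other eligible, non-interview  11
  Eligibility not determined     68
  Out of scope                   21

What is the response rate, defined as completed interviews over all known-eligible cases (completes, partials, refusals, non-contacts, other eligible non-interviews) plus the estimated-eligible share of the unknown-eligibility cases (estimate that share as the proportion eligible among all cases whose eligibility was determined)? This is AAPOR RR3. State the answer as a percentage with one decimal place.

50.4%

Top: 150
Known eligible: 150 + 7 + 40 + 27 + 11 = 235
e = 235 / (235 + 21) = 235 / 256 = 0.9180
e × U: 0.9180 × 68 = 62.42
Denom: 235 + 62.42 = 297.42
RR3 = 150 / 297.42 = 0.5043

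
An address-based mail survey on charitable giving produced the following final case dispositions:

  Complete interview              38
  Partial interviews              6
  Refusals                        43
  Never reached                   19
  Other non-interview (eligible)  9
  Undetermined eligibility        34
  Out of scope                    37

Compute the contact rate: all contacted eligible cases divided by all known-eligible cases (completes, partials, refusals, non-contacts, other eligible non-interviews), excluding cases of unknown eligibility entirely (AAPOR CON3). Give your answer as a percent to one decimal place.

Top = 38 + 6 + 43 + 9 = 96
Denominator = 38 + 6 + 43 + 19 + 9 = 115
CON3 = 96 / 115 = 0.8348

83.5%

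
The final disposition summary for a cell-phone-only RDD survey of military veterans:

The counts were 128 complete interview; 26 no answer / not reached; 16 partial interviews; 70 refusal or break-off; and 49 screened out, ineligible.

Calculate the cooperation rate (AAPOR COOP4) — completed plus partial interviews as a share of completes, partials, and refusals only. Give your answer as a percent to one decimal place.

Numerator → 128 + 16 = 144
Denom → 128 + 16 + 70 = 214
COOP4 = 144 / 214 = 0.6729

67.3%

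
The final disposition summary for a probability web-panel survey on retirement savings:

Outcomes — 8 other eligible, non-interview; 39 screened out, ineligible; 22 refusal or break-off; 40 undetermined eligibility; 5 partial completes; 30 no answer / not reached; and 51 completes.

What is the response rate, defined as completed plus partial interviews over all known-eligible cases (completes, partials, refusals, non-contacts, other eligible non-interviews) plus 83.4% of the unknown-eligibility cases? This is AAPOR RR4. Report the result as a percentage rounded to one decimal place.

37.5%

Numerator = 51 + 5 = 56
Determined eligible = 51 + 5 + 22 + 30 + 8 = 116
e × U = 0.8340 × 40 = 33.36
Denom = 116 + 33.36 = 149.36
RR4 = 56 / 149.36 = 0.3749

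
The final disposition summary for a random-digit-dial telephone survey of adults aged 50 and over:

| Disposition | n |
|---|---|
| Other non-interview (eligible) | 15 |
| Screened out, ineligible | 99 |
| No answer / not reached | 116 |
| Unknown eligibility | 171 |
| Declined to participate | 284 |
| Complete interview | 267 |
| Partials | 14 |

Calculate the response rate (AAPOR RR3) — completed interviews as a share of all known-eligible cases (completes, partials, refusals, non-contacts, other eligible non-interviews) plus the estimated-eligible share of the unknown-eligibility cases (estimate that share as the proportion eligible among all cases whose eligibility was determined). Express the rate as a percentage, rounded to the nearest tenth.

31.6%

Numerator = 267
Known eligible = 267 + 14 + 284 + 116 + 15 = 696
e = 696 / (696 + 99) = 696 / 795 = 0.8755
e × U = 0.8755 × 171 = 149.71
Denom = 696 + 149.71 = 845.71
RR3 = 267 / 845.71 = 0.3157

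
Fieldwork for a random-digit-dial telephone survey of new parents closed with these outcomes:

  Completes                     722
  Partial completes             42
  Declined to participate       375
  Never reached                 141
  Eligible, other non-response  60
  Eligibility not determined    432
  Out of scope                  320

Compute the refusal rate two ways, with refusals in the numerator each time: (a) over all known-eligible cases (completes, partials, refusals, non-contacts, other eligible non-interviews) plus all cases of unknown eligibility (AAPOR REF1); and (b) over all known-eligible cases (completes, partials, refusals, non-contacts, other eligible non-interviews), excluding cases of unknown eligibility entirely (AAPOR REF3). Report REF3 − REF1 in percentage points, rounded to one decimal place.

Top: 375
Base: 722 + 42 + 375 + 141 + 60 + 432 = 1772
REF1 = 375 / 1772 = 0.2116
Base: 722 + 42 + 375 + 141 + 60 = 1340
REF3 = 375 / 1340 = 0.2799
Difference = 27.99 − 21.16 = 6.83 percentage points

6.8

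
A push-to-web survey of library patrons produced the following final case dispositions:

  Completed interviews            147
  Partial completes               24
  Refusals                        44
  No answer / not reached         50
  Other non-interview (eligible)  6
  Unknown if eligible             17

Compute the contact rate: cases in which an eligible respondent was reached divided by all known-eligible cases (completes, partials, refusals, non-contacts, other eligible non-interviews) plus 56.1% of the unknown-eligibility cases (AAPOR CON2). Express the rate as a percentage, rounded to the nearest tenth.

Numerator = 147 + 24 + 44 + 6 = 221
Determined eligible = 147 + 24 + 44 + 50 + 6 = 271
e × U = 0.5610 × 17 = 9.54
Base = 271 + 9.54 = 280.54
CON2 = 221 / 280.54 = 0.7878

78.8%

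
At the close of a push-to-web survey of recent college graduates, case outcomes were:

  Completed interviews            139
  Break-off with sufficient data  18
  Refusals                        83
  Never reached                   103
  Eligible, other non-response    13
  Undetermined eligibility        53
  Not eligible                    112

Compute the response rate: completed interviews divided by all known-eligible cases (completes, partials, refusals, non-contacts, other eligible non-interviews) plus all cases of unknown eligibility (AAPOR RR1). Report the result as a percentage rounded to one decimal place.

Top → 139
Base → 139 + 18 + 83 + 103 + 13 + 53 = 409
RR1 = 139 / 409 = 0.3399

34.0%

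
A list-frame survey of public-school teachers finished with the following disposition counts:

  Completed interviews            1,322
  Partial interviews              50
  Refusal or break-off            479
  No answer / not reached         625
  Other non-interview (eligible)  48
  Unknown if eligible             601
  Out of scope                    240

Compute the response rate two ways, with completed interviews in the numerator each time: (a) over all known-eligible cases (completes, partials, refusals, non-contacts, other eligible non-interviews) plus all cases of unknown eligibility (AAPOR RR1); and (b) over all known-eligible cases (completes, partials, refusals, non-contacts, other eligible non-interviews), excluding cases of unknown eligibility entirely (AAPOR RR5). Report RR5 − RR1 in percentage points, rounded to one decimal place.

Numerator = 1322
Denom = 1322 + 50 + 479 + 625 + 48 + 601 = 3125
RR1 = 1322 / 3125 = 0.4230
Denom = 1322 + 50 + 479 + 625 + 48 = 2524
RR5 = 1322 / 2524 = 0.5238
Difference = 52.38 − 42.30 = 10.08 percentage points

10.1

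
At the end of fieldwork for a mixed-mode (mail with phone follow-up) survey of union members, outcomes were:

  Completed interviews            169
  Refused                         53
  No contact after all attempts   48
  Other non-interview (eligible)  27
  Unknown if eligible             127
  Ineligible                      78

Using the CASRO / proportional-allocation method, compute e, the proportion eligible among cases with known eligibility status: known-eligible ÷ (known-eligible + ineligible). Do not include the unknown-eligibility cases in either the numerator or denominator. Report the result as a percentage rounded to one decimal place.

Determined eligible = 169 + 53 + 48 + 27 = 297
e = 297 / (297 + 78) = 297 / 375 = 0.7920

79.2%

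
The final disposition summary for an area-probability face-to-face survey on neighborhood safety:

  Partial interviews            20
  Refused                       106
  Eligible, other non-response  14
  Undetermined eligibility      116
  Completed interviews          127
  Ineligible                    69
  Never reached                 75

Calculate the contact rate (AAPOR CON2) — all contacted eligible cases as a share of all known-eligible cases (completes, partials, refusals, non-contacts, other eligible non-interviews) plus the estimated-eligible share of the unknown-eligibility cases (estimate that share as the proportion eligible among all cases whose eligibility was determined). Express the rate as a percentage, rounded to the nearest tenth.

60.9%

Numerator = 127 + 20 + 106 + 14 = 267
Determined eligible = 127 + 20 + 106 + 75 + 14 = 342
e = 342 / (342 + 69) = 342 / 411 = 0.8321
Estimated eligible among unknowns = 0.8321 × 116 = 96.52
Base = 342 + 96.52 = 438.52
CON2 = 267 / 438.52 = 0.6089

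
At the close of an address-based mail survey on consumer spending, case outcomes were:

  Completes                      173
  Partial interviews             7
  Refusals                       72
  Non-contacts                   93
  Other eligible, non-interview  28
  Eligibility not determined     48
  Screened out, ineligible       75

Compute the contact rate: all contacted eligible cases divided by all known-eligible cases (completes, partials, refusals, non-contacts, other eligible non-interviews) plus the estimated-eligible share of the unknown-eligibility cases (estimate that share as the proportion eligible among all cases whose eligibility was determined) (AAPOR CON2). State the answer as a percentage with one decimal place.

67.8%

Top: 173 + 7 + 72 + 28 = 280
Known eligible: 173 + 7 + 72 + 93 + 28 = 373
e = 373 / (373 + 75) = 373 / 448 = 0.8326
Estimated eligible among unknowns: 0.8326 × 48 = 39.96
Denom: 373 + 39.96 = 412.96
CON2 = 280 / 412.96 = 0.6780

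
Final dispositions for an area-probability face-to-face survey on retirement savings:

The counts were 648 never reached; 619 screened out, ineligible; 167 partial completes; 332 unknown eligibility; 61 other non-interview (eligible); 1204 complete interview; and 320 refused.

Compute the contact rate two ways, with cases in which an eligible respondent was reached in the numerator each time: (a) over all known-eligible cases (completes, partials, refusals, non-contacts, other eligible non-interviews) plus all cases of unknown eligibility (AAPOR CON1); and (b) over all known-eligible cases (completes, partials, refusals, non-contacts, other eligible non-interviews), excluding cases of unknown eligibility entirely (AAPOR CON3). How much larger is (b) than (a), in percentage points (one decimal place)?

Num = 1204 + 167 + 320 + 61 = 1752
Denom = 1204 + 167 + 320 + 648 + 61 + 332 = 2732
CON1 = 1752 / 2732 = 0.6413
Denom = 1204 + 167 + 320 + 648 + 61 = 2400
CON3 = 1752 / 2400 = 0.7300
Difference = 73.00 − 64.13 = 8.87 percentage points

8.9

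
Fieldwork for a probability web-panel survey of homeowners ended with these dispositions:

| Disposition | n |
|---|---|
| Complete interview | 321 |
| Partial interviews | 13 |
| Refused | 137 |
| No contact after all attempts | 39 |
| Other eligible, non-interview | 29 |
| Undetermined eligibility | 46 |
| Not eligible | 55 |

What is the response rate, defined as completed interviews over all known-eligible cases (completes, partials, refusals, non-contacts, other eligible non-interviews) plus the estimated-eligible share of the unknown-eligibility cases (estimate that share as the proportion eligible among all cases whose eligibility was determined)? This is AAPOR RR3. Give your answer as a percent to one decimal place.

55.3%

Top → 321
Known eligible → 321 + 13 + 137 + 39 + 29 = 539
e = 539 / (539 + 55) = 539 / 594 = 0.9074
Estimated eligible among unknowns → 0.9074 × 46 = 41.74
Denom → 539 + 41.74 = 580.74
RR3 = 321 / 580.74 = 0.5527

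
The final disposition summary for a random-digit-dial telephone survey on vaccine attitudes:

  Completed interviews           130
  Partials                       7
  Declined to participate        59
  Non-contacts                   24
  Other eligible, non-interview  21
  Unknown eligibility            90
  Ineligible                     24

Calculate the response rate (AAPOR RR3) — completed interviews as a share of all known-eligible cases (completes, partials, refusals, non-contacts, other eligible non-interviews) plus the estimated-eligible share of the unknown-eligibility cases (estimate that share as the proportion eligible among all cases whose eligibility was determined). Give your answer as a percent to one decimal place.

Top → 130
Determined eligible → 130 + 7 + 59 + 24 + 21 = 241
e = 241 / (241 + 24) = 241 / 265 = 0.9094
e × U → 0.9094 × 90 = 81.85
Denominator → 241 + 81.85 = 322.85
RR3 = 130 / 322.85 = 0.4027

40.3%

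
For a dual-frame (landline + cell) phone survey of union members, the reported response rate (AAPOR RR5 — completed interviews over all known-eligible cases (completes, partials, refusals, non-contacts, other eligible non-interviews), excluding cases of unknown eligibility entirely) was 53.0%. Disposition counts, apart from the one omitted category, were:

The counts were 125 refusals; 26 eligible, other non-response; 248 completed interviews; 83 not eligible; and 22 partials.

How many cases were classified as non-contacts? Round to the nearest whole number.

47

RR5 = 248 / D = 0.530
D = 248 / 0.530 = 467.9
Remaining denominator categories sum to 421
non-contacts = 467.9 − 421 ≈ 47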